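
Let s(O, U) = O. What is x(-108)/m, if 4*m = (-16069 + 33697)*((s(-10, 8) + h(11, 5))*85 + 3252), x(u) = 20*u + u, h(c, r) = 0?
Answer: -378/1764269 ≈ -0.00021425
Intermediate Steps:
x(u) = 21*u
m = 10585614 (m = ((-16069 + 33697)*((-10 + 0)*85 + 3252))/4 = (17628*(-10*85 + 3252))/4 = (17628*(-850 + 3252))/4 = (17628*2402)/4 = (¼)*42342456 = 10585614)
x(-108)/m = (21*(-108))/10585614 = -2268*1/10585614 = -378/1764269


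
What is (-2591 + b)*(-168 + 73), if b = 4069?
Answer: -140410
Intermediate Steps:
(-2591 + b)*(-168 + 73) = (-2591 + 4069)*(-168 + 73) = 1478*(-95) = -140410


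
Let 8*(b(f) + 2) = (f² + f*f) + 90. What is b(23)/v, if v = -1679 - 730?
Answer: -283/4818 ≈ -0.058738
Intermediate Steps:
b(f) = 37/4 + f²/4 (b(f) = -2 + ((f² + f*f) + 90)/8 = -2 + ((f² + f²) + 90)/8 = -2 + (2*f² + 90)/8 = -2 + (90 + 2*f²)/8 = -2 + (45/4 + f²/4) = 37/4 + f²/4)
v = -2409
b(23)/v = (37/4 + (¼)*23²)/(-2409) = (37/4 + (¼)*529)*(-1/2409) = (37/4 + 529/4)*(-1/2409) = (283/2)*(-1/2409) = -283/4818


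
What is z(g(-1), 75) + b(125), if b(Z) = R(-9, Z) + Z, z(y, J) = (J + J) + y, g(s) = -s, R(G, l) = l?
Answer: 401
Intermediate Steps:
z(y, J) = y + 2*J (z(y, J) = 2*J + y = y + 2*J)
b(Z) = 2*Z (b(Z) = Z + Z = 2*Z)
z(g(-1), 75) + b(125) = (-1*(-1) + 2*75) + 2*125 = (1 + 150) + 250 = 151 + 250 = 401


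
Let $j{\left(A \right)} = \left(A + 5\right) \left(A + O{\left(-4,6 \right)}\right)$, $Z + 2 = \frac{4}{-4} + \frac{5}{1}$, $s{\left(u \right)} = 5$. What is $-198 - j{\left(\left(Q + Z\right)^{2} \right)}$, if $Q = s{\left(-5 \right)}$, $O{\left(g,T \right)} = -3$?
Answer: $-2682$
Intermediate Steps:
$Q = 5$
$Z = 2$ ($Z = -2 + \left(\frac{4}{-4} + \frac{5}{1}\right) = -2 + \left(4 \left(- \frac{1}{4}\right) + 5 \cdot 1\right) = -2 + \left(-1 + 5\right) = -2 + 4 = 2$)
$j{\left(A \right)} = \left(-3 + A\right) \left(5 + A\right)$ ($j{\left(A \right)} = \left(A + 5\right) \left(A - 3\right) = \left(5 + A\right) \left(-3 + A\right) = \left(-3 + A\right) \left(5 + A\right)$)
$-198 - j{\left(\left(Q + Z\right)^{2} \right)} = -198 - \left(-15 + \left(\left(5 + 2\right)^{2}\right)^{2} + 2 \left(5 + 2\right)^{2}\right) = -198 - \left(-15 + \left(7^{2}\right)^{2} + 2 \cdot 7^{2}\right) = -198 - \left(-15 + 49^{2} + 2 \cdot 49\right) = -198 - \left(-15 + 2401 + 98\right) = -198 - 2484 = -2682$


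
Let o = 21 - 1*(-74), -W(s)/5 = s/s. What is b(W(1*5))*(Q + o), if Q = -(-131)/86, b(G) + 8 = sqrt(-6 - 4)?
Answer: -33204/43 + 8301*I*sqrt(10)/86 ≈ -772.19 + 305.23*I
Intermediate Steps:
W(s) = -5 (W(s) = -5*s/s = -5*1 = -5)
o = 95 (o = 21 + 74 = 95)
b(G) = -8 + I*sqrt(10) (b(G) = -8 + sqrt(-6 - 4) = -8 + sqrt(-10) = -8 + I*sqrt(10))
Q = 131/86 (Q = -(-131)/86 = -1*(-131/86) = 131/86 ≈ 1.5233)
b(W(1*5))*(Q + o) = (-8 + I*sqrt(10))*(131/86 + 95) = (-8 + I*sqrt(10))*(8301/86) = -33204/43 + 8301*I*sqrt(10)/86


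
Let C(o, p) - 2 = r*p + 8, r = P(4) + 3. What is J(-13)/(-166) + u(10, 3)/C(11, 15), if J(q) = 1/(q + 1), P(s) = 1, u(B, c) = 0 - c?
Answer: -2953/69720 ≈ -0.042355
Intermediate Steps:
u(B, c) = -c
r = 4 (r = 1 + 3 = 4)
J(q) = 1/(1 + q)
C(o, p) = 10 + 4*p (C(o, p) = 2 + (4*p + 8) = 2 + (8 + 4*p) = 10 + 4*p)
J(-13)/(-166) + u(10, 3)/C(11, 15) = 1/((1 - 13)*(-166)) + (-1*3)/(10 + 4*15) = -1/166/(-12) - 3/(10 + 60) = -1/12*(-1/166) - 3/70 = 1/1992 - 3*1/70 = 1/1992 - 3/70 = -2953/69720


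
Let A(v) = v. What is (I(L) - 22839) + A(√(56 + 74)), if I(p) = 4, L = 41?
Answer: -22835 + √130 ≈ -22824.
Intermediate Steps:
(I(L) - 22839) + A(√(56 + 74)) = (4 - 22839) + √(56 + 74) = -22835 + √130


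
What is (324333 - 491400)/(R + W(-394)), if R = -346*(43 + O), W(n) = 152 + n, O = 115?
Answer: 8793/2890 ≈ 3.0426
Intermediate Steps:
R = -54668 (R = -346*(43 + 115) = -346*158 = -54668)
(324333 - 491400)/(R + W(-394)) = (324333 - 491400)/(-54668 + (152 - 394)) = -167067/(-54668 - 242) = -167067/(-54910) = -167067*(-1/54910) = 8793/2890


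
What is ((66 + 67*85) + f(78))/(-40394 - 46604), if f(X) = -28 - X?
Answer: -5655/86998 ≈ -0.065001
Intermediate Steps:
((66 + 67*85) + f(78))/(-40394 - 46604) = ((66 + 67*85) + (-28 - 1*78))/(-40394 - 46604) = ((66 + 5695) + (-28 - 78))/(-86998) = (5761 - 106)*(-1/86998) = 5655*(-1/86998) = -5655/86998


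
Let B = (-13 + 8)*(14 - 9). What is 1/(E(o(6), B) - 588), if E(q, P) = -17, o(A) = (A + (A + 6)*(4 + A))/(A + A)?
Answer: -1/605 ≈ -0.0016529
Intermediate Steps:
o(A) = (A + (4 + A)*(6 + A))/(2*A) (o(A) = (A + (6 + A)*(4 + A))/((2*A)) = (A + (4 + A)*(6 + A))*(1/(2*A)) = (A + (4 + A)*(6 + A))/(2*A))
B = -25 (B = -5*5 = -25)
1/(E(o(6), B) - 588) = 1/(-17 - 588) = 1/(-605) = -1/605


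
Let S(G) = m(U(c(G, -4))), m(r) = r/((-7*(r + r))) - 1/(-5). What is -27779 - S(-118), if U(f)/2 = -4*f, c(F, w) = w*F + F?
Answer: -1944539/70 ≈ -27779.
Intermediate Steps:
c(F, w) = F + F*w (c(F, w) = F*w + F = F + F*w)
U(f) = -8*f (U(f) = 2*(-4*f) = -8*f)
m(r) = 9/70 (m(r) = r/((-14*r)) - 1*(-⅕) = r/((-14*r)) + ⅕ = r*(-1/(14*r)) + ⅕ = -1/14 + ⅕ = 9/70)
S(G) = 9/70
-27779 - S(-118) = -27779 - 1*9/70 = -27779 - 9/70 = -1944539/70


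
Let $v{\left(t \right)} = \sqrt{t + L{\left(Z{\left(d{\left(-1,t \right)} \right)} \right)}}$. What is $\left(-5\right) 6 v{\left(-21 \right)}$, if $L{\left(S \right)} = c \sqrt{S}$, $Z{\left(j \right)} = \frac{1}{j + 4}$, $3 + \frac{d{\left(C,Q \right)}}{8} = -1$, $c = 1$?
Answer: $- \frac{15 \sqrt{-4116 + 14 i \sqrt{7}}}{7} \approx -0.61858 - 137.48 i$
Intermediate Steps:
$d{\left(C,Q \right)} = -32$ ($d{\left(C,Q \right)} = -24 + 8 \left(-1\right) = -24 - 8 = -32$)
$Z{\left(j \right)} = \frac{1}{4 + j}$
$L{\left(S \right)} = \sqrt{S}$ ($L{\left(S \right)} = 1 \sqrt{S} = \sqrt{S}$)
$v{\left(t \right)} = \sqrt{t + \frac{i \sqrt{7}}{14}}$ ($v{\left(t \right)} = \sqrt{t + \sqrt{\frac{1}{4 - 32}}} = \sqrt{t + \sqrt{\frac{1}{-28}}} = \sqrt{t + \sqrt{- \frac{1}{28}}} = \sqrt{t + \frac{i \sqrt{7}}{14}}$)
$\left(-5\right) 6 v{\left(-21 \right)} = \left(-5\right) 6 \frac{\sqrt{196 \left(-21\right) + 14 i \sqrt{7}}}{14} = - 30 \frac{\sqrt{-4116 + 14 i \sqrt{7}}}{14} = - \frac{15 \sqrt{-4116 + 14 i \sqrt{7}}}{7}$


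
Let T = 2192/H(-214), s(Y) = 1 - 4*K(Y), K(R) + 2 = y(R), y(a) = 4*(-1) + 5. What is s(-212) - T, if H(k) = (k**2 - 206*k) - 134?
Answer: 223269/44873 ≈ 4.9756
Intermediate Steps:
y(a) = 1 (y(a) = -4 + 5 = 1)
K(R) = -1 (K(R) = -2 + 1 = -1)
H(k) = -134 + k**2 - 206*k
s(Y) = 5 (s(Y) = 1 - 4*(-1) = 1 + 4 = 5)
T = 1096/44873 (T = 2192/(-134 + (-214)**2 - 206*(-214)) = 2192/(-134 + 45796 + 44084) = 2192/89746 = 2192*(1/89746) = 1096/44873 ≈ 0.024424)
s(-212) - T = 5 - 1*1096/44873 = 5 - 1096/44873 = 223269/44873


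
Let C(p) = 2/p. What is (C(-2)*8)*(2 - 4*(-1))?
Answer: -48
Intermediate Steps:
(C(-2)*8)*(2 - 4*(-1)) = ((2/(-2))*8)*(2 - 4*(-1)) = ((2*(-½))*8)*(2 + 4) = -1*8*6 = -8*6 = -48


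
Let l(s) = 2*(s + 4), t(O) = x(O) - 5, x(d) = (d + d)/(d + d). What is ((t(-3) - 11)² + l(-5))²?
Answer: 49729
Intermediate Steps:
x(d) = 1 (x(d) = (2*d)/((2*d)) = (2*d)*(1/(2*d)) = 1)
t(O) = -4 (t(O) = 1 - 5 = -4)
l(s) = 8 + 2*s (l(s) = 2*(4 + s) = 8 + 2*s)
((t(-3) - 11)² + l(-5))² = ((-4 - 11)² + (8 + 2*(-5)))² = ((-15)² + (8 - 10))² = (225 - 2)² = 223² = 49729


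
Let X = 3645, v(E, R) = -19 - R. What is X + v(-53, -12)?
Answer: 3638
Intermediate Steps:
X + v(-53, -12) = 3645 + (-19 - 1*(-12)) = 3645 + (-19 + 12) = 3645 - 7 = 3638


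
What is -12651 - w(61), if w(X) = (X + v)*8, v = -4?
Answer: -13107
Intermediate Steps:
w(X) = -32 + 8*X (w(X) = (X - 4)*8 = (-4 + X)*8 = -32 + 8*X)
-12651 - w(61) = -12651 - (-32 + 8*61) = -12651 - (-32 + 488) = -12651 - 1*456 = -12651 - 456 = -13107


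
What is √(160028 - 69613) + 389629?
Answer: 389629 + 13*√535 ≈ 3.8993e+5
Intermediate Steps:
√(160028 - 69613) + 389629 = √90415 + 389629 = 13*√535 + 389629 = 389629 + 13*√535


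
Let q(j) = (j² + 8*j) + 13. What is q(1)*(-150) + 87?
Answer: -3213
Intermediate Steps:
q(j) = 13 + j² + 8*j
q(1)*(-150) + 87 = (13 + 1² + 8*1)*(-150) + 87 = (13 + 1 + 8)*(-150) + 87 = 22*(-150) + 87 = -3300 + 87 = -3213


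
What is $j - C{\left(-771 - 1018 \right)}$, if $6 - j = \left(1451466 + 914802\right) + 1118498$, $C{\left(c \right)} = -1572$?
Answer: $-3483188$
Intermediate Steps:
$j = -3484760$ ($j = 6 - \left(\left(1451466 + 914802\right) + 1118498\right) = 6 - \left(2366268 + 1118498\right) = 6 - 3484766 = -3484760$)
$j - C{\left(-771 - 1018 \right)} = -3484760 - -1572 = -3484760 + 1572 = -3483188$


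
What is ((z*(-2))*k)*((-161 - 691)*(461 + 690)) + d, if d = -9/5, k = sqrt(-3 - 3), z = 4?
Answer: -9/5 + 7845216*I*sqrt(6) ≈ -1.8 + 1.9217e+7*I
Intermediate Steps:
k = I*sqrt(6) (k = sqrt(-6) = I*sqrt(6) ≈ 2.4495*I)
d = -9/5 (d = (1/5)*(-9) = -9/5 ≈ -1.8000)
((z*(-2))*k)*((-161 - 691)*(461 + 690)) + d = ((4*(-2))*(I*sqrt(6)))*((-161 - 691)*(461 + 690)) - 9/5 = (-8*I*sqrt(6))*(-852*1151) - 9/5 = -8*I*sqrt(6)*(-980652) - 9/5 = 7845216*I*sqrt(6) - 9/5 = -9/5 + 7845216*I*sqrt(6)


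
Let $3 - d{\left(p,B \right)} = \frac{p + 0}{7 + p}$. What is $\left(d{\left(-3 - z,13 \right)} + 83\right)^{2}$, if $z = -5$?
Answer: $\frac{595984}{81} \approx 7357.8$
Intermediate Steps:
$d{\left(p,B \right)} = 3 - \frac{p}{7 + p}$ ($d{\left(p,B \right)} = 3 - \frac{p + 0}{7 + p} = 3 - \frac{p}{7 + p}$)
$\left(d{\left(-3 - z,13 \right)} + 83\right)^{2} = \left(\frac{21 + 2 \left(-3 - -5\right)}{7 - -2} + 83\right)^{2} = \left(\frac{21 + 2 \left(-3 + 5\right)}{7 + \left(-3 + 5\right)} + 83\right)^{2} = \left(\frac{21 + 2 \cdot 2}{7 + 2} + 83\right)^{2} = \left(\frac{21 + 4}{9} + 83\right)^{2} = \left(\frac{1}{9} \cdot 25 + 83\right)^{2} = \left(\frac{25}{9} + 83\right)^{2} = \left(\frac{772}{9}\right)^{2} = \frac{595984}{81}$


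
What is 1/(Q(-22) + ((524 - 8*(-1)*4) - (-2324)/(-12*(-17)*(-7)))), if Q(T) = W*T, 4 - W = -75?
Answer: -51/60365 ≈ -0.00084486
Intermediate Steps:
W = 79 (W = 4 - 1*(-75) = 4 + 75 = 79)
Q(T) = 79*T
1/(Q(-22) + ((524 - 8*(-1)*4) - (-2324)/(-12*(-17)*(-7)))) = 1/(79*(-22) + ((524 - 8*(-1)*4) - (-2324)/(-12*(-17)*(-7)))) = 1/(-1738 + ((524 + 8*4) - (-2324)/(204*(-7)))) = 1/(-1738 + ((524 + 32) - (-2324)/(-1428))) = 1/(-1738 + (556 - (-2324)*(-1)/1428)) = 1/(-1738 + (556 - 1*83/51)) = 1/(-1738 + (556 - 83/51)) = 1/(-1738 + 28273/51) = 1/(-60365/51) = -51/60365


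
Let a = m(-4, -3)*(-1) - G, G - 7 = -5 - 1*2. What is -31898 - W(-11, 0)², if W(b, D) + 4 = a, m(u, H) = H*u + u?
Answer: -32042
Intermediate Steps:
m(u, H) = u + H*u
G = 0 (G = 7 + (-5 - 1*2) = 7 + (-5 - 2) = 7 - 7 = 0)
a = -8 (a = -4*(1 - 3)*(-1) - 1*0 = -4*(-2)*(-1) + 0 = 8*(-1) + 0 = -8 + 0 = -8)
W(b, D) = -12 (W(b, D) = -4 - 8 = -12)
-31898 - W(-11, 0)² = -31898 - 1*(-12)² = -31898 - 1*144 = -31898 - 144 = -32042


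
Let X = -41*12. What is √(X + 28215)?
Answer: √27723 ≈ 166.50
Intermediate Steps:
X = -492
√(X + 28215) = √(-492 + 28215) = √27723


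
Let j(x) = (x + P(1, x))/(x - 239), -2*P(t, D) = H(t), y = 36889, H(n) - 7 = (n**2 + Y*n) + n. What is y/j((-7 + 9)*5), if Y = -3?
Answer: -8447581/7 ≈ -1.2068e+6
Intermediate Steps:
H(n) = 7 + n**2 - 2*n (H(n) = 7 + ((n**2 - 3*n) + n) = 7 + (n**2 - 2*n) = 7 + n**2 - 2*n)
P(t, D) = -7/2 + t - t**2/2 (P(t, D) = -(7 + t**2 - 2*t)/2 = -7/2 + t - t**2/2)
j(x) = (-3 + x)/(-239 + x) (j(x) = (x + (-7/2 + 1 - 1/2*1**2))/(x - 239) = (x + (-7/2 + 1 - 1/2*1))/(-239 + x) = (x + (-7/2 + 1 - 1/2))/(-239 + x) = (x - 3)/(-239 + x) = (-3 + x)/(-239 + x))
y/j((-7 + 9)*5) = 36889/(((-3 + (-7 + 9)*5)/(-239 + (-7 + 9)*5))) = 36889/(((-3 + 2*5)/(-239 + 2*5))) = 36889/(((-3 + 10)/(-239 + 10))) = 36889/((7/(-229))) = 36889/((-1/229*7)) = 36889/(-7/229) = 36889*(-229/7) = -8447581/7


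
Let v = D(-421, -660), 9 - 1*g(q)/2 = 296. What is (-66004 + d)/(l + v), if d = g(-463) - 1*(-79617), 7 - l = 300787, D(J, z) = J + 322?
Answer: -13039/300879 ≈ -0.043336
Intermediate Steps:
g(q) = -574 (g(q) = 18 - 2*296 = 18 - 592 = -574)
D(J, z) = 322 + J
l = -300780 (l = 7 - 1*300787 = 7 - 300787 = -300780)
d = 79043 (d = -574 - 1*(-79617) = -574 + 79617 = 79043)
v = -99 (v = 322 - 421 = -99)
(-66004 + d)/(l + v) = (-66004 + 79043)/(-300780 - 99) = 13039/(-300879) = 13039*(-1/300879) = -13039/300879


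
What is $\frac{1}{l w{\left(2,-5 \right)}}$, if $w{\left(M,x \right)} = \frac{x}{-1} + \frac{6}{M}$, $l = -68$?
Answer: $- \frac{1}{544} \approx -0.0018382$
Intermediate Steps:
$w{\left(M,x \right)} = - x + \frac{6}{M}$ ($w{\left(M,x \right)} = x \left(-1\right) + \frac{6}{M} = - x + \frac{6}{M}$)
$\frac{1}{l w{\left(2,-5 \right)}} = \frac{1}{\left(-68\right) \left(\left(-1\right) \left(-5\right) + \frac{6}{2}\right)} = \frac{1}{\left(-68\right) \left(5 + 6 \cdot \frac{1}{2}\right)} = \frac{1}{\left(-68\right) \left(5 + 3\right)} = \frac{1}{\left(-68\right) 8} = \frac{1}{-544} = - \frac{1}{544}$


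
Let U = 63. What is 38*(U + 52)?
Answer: 4370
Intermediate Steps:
38*(U + 52) = 38*(63 + 52) = 38*115 = 4370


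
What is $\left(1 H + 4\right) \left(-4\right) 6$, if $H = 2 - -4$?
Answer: $-240$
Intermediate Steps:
$H = 6$ ($H = 2 + 4 = 6$)
$\left(1 H + 4\right) \left(-4\right) 6 = \left(1 \cdot 6 + 4\right) \left(-4\right) 6 = \left(6 + 4\right) \left(-4\right) 6 = 10 \left(-4\right) 6 = \left(-40\right) 6 = -240$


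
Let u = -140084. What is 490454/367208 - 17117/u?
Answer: 2343445546/1607498921 ≈ 1.4578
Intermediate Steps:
490454/367208 - 17117/u = 490454/367208 - 17117/(-140084) = 490454*(1/367208) - 17117*(-1/140084) = 245227/183604 + 17117/140084 = 2343445546/1607498921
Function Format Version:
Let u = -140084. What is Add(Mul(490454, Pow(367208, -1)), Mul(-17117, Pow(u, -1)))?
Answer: Rational(2343445546, 1607498921) ≈ 1.4578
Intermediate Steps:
Add(Mul(490454, Pow(367208, -1)), Mul(-17117, Pow(u, -1))) = Add(Mul(490454, Pow(367208, -1)), Mul(-17117, Pow(-140084, -1))) = Add(Mul(490454, Rational(1, 367208)), Mul(-17117, Rational(-1, 140084))) = Add(Rational(245227, 183604), Rational(17117, 140084)) = Rational(2343445546, 1607498921)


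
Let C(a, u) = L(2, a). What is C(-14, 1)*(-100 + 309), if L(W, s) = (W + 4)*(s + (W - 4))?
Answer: -20064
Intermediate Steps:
L(W, s) = (4 + W)*(-4 + W + s) (L(W, s) = (4 + W)*(s + (-4 + W)) = (4 + W)*(-4 + W + s))
C(a, u) = -12 + 6*a (C(a, u) = -16 + 2² + 4*a + 2*a = -16 + 4 + 4*a + 2*a = -12 + 6*a)
C(-14, 1)*(-100 + 309) = (-12 + 6*(-14))*(-100 + 309) = (-12 - 84)*209 = -96*209 = -20064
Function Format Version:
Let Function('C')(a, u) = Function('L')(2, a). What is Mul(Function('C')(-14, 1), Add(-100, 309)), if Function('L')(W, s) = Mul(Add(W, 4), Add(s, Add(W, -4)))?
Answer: -20064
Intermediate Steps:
Function('L')(W, s) = Mul(Add(4, W), Add(-4, W, s)) (Function('L')(W, s) = Mul(Add(4, W), Add(s, Add(-4, W))) = Mul(Add(4, W), Add(-4, W, s)))
Function('C')(a, u) = Add(-12, Mul(6, a)) (Function('C')(a, u) = Add(-16, Pow(2, 2), Mul(4, a), Mul(2, a)) = Add(-16, 4, Mul(4, a), Mul(2, a)) = Add(-12, Mul(6, a)))
Mul(Function('C')(-14, 1), Add(-100, 309)) = Mul(Add(-12, Mul(6, -14)), Add(-100, 309)) = Mul(Add(-12, -84), 209) = Mul(-96, 209) = -20064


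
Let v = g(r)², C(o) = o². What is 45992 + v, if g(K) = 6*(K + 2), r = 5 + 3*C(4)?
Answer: 154892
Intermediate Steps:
r = 53 (r = 5 + 3*4² = 5 + 3*16 = 5 + 48 = 53)
g(K) = 12 + 6*K (g(K) = 6*(2 + K) = 12 + 6*K)
v = 108900 (v = (12 + 6*53)² = (12 + 318)² = 330² = 108900)
45992 + v = 45992 + 108900 = 154892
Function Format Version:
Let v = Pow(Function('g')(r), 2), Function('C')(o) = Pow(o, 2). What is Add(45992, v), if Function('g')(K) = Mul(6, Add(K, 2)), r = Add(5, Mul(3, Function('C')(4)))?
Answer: 154892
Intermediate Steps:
r = 53 (r = Add(5, Mul(3, Pow(4, 2))) = Add(5, Mul(3, 16)) = Add(5, 48) = 53)
Function('g')(K) = Add(12, Mul(6, K)) (Function('g')(K) = Mul(6, Add(2, K)) = Add(12, Mul(6, K)))
v = 108900 (v = Pow(Add(12, Mul(6, 53)), 2) = Pow(Add(12, 318), 2) = Pow(330, 2) = 108900)
Add(45992, v) = Add(45992, 108900) = 154892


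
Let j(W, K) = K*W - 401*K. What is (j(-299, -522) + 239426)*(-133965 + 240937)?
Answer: 64699446872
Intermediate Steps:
j(W, K) = -401*K + K*W
(j(-299, -522) + 239426)*(-133965 + 240937) = (-522*(-401 - 299) + 239426)*(-133965 + 240937) = (-522*(-700) + 239426)*106972 = (365400 + 239426)*106972 = 604826*106972 = 64699446872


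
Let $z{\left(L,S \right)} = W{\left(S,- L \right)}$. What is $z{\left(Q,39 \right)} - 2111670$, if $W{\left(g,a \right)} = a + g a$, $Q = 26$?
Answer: $-2112710$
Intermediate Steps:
$W{\left(g,a \right)} = a + a g$
$z{\left(L,S \right)} = - L \left(1 + S\right)$
$z{\left(Q,39 \right)} - 2111670 = \left(-1\right) 26 \left(1 + 39\right) - 2111670 = \left(-1\right) 26 \cdot 40 - 2111670 = -1040 - 2111670 = -2112710$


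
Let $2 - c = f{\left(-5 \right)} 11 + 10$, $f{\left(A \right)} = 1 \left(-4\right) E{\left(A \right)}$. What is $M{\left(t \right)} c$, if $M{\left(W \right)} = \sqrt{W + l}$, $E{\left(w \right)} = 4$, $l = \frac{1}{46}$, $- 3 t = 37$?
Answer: $\frac{28 i \sqrt{234462}}{23} \approx 589.48 i$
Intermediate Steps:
$t = - \frac{37}{3}$ ($t = \left(- \frac{1}{3}\right) 37 = - \frac{37}{3} \approx -12.333$)
$l = \frac{1}{46} \approx 0.021739$
$M{\left(W \right)} = \sqrt{\frac{1}{46} + W}$ ($M{\left(W \right)} = \sqrt{W + \frac{1}{46}} = \sqrt{\frac{1}{46} + W}$)
$f{\left(A \right)} = -16$ ($f{\left(A \right)} = 1 \left(-4\right) 4 = \left(-4\right) 4 = -16$)
$c = 168$ ($c = 2 - \left(\left(-16\right) 11 + 10\right) = 2 - \left(-176 + 10\right) = 2 - -166 = 2 + 166 = 168$)
$M{\left(t \right)} c = \frac{\sqrt{46 + 2116 \left(- \frac{37}{3}\right)}}{46} \cdot 168 = \frac{\sqrt{46 - \frac{78292}{3}}}{46} \cdot 168 = \frac{\sqrt{- \frac{78154}{3}}}{46} \cdot 168 = \frac{\frac{1}{3} i \sqrt{234462}}{46} \cdot 168 = \frac{i \sqrt{234462}}{138} \cdot 168 = \frac{28 i \sqrt{234462}}{23}$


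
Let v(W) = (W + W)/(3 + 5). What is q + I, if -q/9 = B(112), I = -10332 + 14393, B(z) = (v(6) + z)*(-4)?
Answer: 8147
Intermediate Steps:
v(W) = W/4 (v(W) = (2*W)/8 = (2*W)*(⅛) = W/4)
B(z) = -6 - 4*z (B(z) = ((¼)*6 + z)*(-4) = (3/2 + z)*(-4) = -6 - 4*z)
I = 4061
q = 4086 (q = -9*(-6 - 4*112) = -9*(-6 - 448) = -9*(-454) = 4086)
q + I = 4086 + 4061 = 8147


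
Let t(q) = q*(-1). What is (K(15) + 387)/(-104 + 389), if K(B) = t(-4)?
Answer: 391/285 ≈ 1.3719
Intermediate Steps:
t(q) = -q
K(B) = 4 (K(B) = -1*(-4) = 4)
(K(15) + 387)/(-104 + 389) = (4 + 387)/(-104 + 389) = 391/285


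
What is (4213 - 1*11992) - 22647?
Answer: -30426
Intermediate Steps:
(4213 - 1*11992) - 22647 = (4213 - 11992) - 22647 = -7779 - 22647 = -30426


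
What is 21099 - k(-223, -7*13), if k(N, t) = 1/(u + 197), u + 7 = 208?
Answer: 8397401/398 ≈ 21099.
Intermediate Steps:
u = 201 (u = -7 + 208 = 201)
k(N, t) = 1/398 (k(N, t) = 1/(201 + 197) = 1/398)
21099 - k(-223, -7*13) = 21099 - 1*1/398 = 21099 - 1/398 = 8397401/398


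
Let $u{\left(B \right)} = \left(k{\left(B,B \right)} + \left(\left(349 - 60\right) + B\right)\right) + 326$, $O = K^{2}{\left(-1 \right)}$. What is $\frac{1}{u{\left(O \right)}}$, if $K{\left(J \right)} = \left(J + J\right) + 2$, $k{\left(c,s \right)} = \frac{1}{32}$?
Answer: $\frac{32}{19681} \approx 0.0016259$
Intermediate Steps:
$k{\left(c,s \right)} = \frac{1}{32}$
$K{\left(J \right)} = 2 + 2 J$ ($K{\left(J \right)} = 2 J + 2 = 2 + 2 J$)
$O = 0$ ($O = \left(2 + 2 \left(-1\right)\right)^{2} = \left(2 - 2\right)^{2} = 0^{2} = 0$)
$u{\left(B \right)} = \frac{19681}{32} + B$ ($u{\left(B \right)} = \left(\frac{1}{32} + \left(\left(349 - 60\right) + B\right)\right) + 326 = \left(\frac{1}{32} + \left(289 + B\right)\right) + 326 = \left(\frac{9249}{32} + B\right) + 326 = \frac{19681}{32} + B$)
$\frac{1}{u{\left(O \right)}} = \frac{1}{\frac{19681}{32} + 0} = \frac{1}{\frac{19681}{32}} = \frac{32}{19681}$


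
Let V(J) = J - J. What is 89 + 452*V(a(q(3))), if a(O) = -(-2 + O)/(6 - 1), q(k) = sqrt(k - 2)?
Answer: 89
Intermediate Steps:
q(k) = sqrt(-2 + k)
a(O) = 2/5 - O/5 (a(O) = -(-2 + O)/5 = -(-2/5 + O/5) = 2/5 - O/5)
V(J) = 0
89 + 452*V(a(q(3))) = 89 + 452*0 = 89 + 0 = 89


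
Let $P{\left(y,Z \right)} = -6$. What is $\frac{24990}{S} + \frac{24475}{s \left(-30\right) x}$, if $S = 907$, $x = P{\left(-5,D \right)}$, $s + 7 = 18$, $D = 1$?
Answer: $\frac{1303255}{32652} \approx 39.913$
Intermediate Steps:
$s = 11$ ($s = -7 + 18 = 11$)
$x = -6$
$\frac{24990}{S} + \frac{24475}{s \left(-30\right) x} = \frac{24990}{907} + \frac{24475}{11 \left(-30\right) \left(-6\right)} = 24990 \cdot \frac{1}{907} + \frac{24475}{\left(-330\right) \left(-6\right)} = \frac{24990}{907} + \frac{24475}{1980} = \frac{24990}{907} + 24475 \cdot \frac{1}{1980} = \frac{24990}{907} + \frac{445}{36} = \frac{1303255}{32652}$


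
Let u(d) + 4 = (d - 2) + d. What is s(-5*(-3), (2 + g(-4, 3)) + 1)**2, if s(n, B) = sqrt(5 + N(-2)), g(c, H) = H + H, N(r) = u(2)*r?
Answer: 9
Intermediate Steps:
u(d) = -6 + 2*d (u(d) = -4 + ((d - 2) + d) = -4 + ((-2 + d) + d) = -4 + (-2 + 2*d) = -6 + 2*d)
N(r) = -2*r (N(r) = (-6 + 2*2)*r = (-6 + 4)*r = -2*r)
g(c, H) = 2*H
s(n, B) = 3 (s(n, B) = sqrt(5 - 2*(-2)) = sqrt(5 + 4) = sqrt(9) = 3)
s(-5*(-3), (2 + g(-4, 3)) + 1)**2 = 3**2 = 9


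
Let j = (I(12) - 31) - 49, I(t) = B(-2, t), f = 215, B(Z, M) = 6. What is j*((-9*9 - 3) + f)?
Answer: -9694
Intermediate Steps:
I(t) = 6
j = -74 (j = (6 - 31) - 49 = -25 - 49 = -74)
j*((-9*9 - 3) + f) = -74*((-9*9 - 3) + 215) = -74*((-81 - 3) + 215) = -74*(-84 + 215) = -74*131 = -9694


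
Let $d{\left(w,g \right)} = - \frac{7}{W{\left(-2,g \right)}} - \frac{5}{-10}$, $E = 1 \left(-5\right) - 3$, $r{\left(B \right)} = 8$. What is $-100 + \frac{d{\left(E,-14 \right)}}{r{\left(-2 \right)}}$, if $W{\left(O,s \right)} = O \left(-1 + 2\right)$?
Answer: $- \frac{199}{2} \approx -99.5$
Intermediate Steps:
$E = -8$ ($E = -5 - 3 = -8$)
$W{\left(O,s \right)} = O$ ($W{\left(O,s \right)} = O 1 = O$)
$d{\left(w,g \right)} = 4$ ($d{\left(w,g \right)} = - \frac{7}{-2} - \frac{5}{-10} = \left(-7\right) \left(- \frac{1}{2}\right) - - \frac{1}{2} = \frac{7}{2} + \frac{1}{2} = 4$)
$-100 + \frac{d{\left(E,-14 \right)}}{r{\left(-2 \right)}} = -100 + \frac{4}{8} = -100 + 4 \cdot \frac{1}{8} = -100 + \frac{1}{2} = - \frac{199}{2}$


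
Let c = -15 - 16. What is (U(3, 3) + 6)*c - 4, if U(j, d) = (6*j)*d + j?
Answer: -1957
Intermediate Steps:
U(j, d) = j + 6*d*j (U(j, d) = 6*d*j + j = j + 6*d*j)
c = -31
(U(3, 3) + 6)*c - 4 = (3*(1 + 6*3) + 6)*(-31) - 4 = (3*(1 + 18) + 6)*(-31) - 4 = (3*19 + 6)*(-31) - 4 = (57 + 6)*(-31) - 4 = 63*(-31) - 4 = -1953 - 4 = -1957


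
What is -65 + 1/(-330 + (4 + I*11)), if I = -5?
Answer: -24766/381 ≈ -65.003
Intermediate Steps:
-65 + 1/(-330 + (4 + I*11)) = -65 + 1/(-330 + (4 - 5*11)) = -65 + 1/(-330 + (4 - 55)) = -65 + 1/(-330 - 51) = -65 + 1/(-381) = -65 - 1/381 = -24766/381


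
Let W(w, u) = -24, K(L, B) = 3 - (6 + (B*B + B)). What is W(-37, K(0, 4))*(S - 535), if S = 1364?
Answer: -19896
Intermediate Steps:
K(L, B) = -3 - B - B**2 (K(L, B) = 3 - (6 + (B**2 + B)) = 3 - (6 + (B + B**2)) = 3 - (6 + B + B**2) = 3 + (-6 - B - B**2) = -3 - B - B**2)
W(-37, K(0, 4))*(S - 535) = -24*(1364 - 535) = -24*829 = -19896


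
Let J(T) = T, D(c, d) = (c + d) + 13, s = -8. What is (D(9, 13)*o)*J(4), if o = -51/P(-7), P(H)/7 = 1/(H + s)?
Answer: 15300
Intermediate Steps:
P(H) = 7/(-8 + H) (P(H) = 7/(H - 8) = 7/(-8 + H))
D(c, d) = 13 + c + d
o = 765/7 (o = -51/(7/(-8 - 7)) = -51/(7/(-15)) = -51/(7*(-1/15)) = -51/(-7/15) = -51*(-15/7) = 765/7 ≈ 109.29)
(D(9, 13)*o)*J(4) = ((13 + 9 + 13)*(765/7))*4 = (35*(765/7))*4 = 3825*4 = 15300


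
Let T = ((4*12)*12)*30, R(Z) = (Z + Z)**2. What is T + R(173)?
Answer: 136996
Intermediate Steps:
R(Z) = 4*Z**2 (R(Z) = (2*Z)**2 = 4*Z**2)
T = 17280 (T = (48*12)*30 = 576*30 = 17280)
T + R(173) = 17280 + 4*173**2 = 17280 + 4*29929 = 17280 + 119716 = 136996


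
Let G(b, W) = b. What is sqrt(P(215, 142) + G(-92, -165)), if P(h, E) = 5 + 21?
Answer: I*sqrt(66) ≈ 8.124*I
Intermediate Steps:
P(h, E) = 26
sqrt(P(215, 142) + G(-92, -165)) = sqrt(26 - 92) = sqrt(-66) = I*sqrt(66)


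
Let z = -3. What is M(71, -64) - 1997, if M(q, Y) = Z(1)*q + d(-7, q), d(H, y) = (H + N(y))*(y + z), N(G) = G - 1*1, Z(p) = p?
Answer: 2358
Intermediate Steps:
N(G) = -1 + G (N(G) = G - 1 = -1 + G)
d(H, y) = (-3 + y)*(-1 + H + y) (d(H, y) = (H + (-1 + y))*(y - 3) = (-1 + H + y)*(-3 + y) = (-3 + y)*(-1 + H + y))
M(q, Y) = 24 + q² - 10*q (M(q, Y) = 1*q + (3 + q² - 4*q - 3*(-7) - 7*q) = q + (3 + q² - 4*q + 21 - 7*q) = q + (24 + q² - 11*q) = 24 + q² - 10*q)
M(71, -64) - 1997 = (24 + 71² - 10*71) - 1997 = (24 + 5041 - 710) - 1997 = 4355 - 1997 = 2358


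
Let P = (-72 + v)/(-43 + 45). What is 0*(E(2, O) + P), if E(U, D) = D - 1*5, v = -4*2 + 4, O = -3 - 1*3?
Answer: 0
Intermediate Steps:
O = -6 (O = -3 - 3 = -6)
v = -4 (v = -8 + 4 = -4)
E(U, D) = -5 + D (E(U, D) = D - 5 = -5 + D)
P = -38 (P = (-72 - 4)/(-43 + 45) = -76/2 = -76*½ = -38)
0*(E(2, O) + P) = 0*((-5 - 6) - 38) = 0*(-11 - 38) = 0*(-49) = 0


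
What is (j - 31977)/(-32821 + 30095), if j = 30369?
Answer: 804/1363 ≈ 0.58988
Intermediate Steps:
(j - 31977)/(-32821 + 30095) = (30369 - 31977)/(-32821 + 30095) = -1608/(-2726) = -1608*(-1/2726) = 804/1363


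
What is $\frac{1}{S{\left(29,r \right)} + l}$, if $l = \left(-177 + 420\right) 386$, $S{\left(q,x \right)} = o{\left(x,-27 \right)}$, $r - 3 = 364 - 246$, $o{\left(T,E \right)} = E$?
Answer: $\frac{1}{93771} \approx 1.0664 \cdot 10^{-5}$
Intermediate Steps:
$r = 121$ ($r = 3 + \left(364 - 246\right) = 3 + 118 = 121$)
$S{\left(q,x \right)} = -27$
$l = 93798$ ($l = 243 \cdot 386 = 93798$)
$\frac{1}{S{\left(29,r \right)} + l} = \frac{1}{-27 + 93798} = \frac{1}{93771}$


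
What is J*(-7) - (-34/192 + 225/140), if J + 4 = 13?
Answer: -43297/672 ≈ -64.430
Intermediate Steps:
J = 9 (J = -4 + 13 = 9)
J*(-7) - (-34/192 + 225/140) = 9*(-7) - (-34/192 + 225/140) = -63 - (-34*1/192 + 225*(1/140)) = -63 - (-17/96 + 45/28) = -63 - 1*961/672 = -63 - 961/672 = -43297/672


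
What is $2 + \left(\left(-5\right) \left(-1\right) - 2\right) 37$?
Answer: $113$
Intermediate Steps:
$2 + \left(\left(-5\right) \left(-1\right) - 2\right) 37 = 2 + \left(5 - 2\right) 37 = 2 + 3 \cdot 37 = 2 + 111 = 113$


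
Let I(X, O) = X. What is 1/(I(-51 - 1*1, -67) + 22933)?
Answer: 1/22881 ≈ 4.3704e-5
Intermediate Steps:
1/(I(-51 - 1*1, -67) + 22933) = 1/((-51 - 1*1) + 22933) = 1/((-51 - 1) + 22933) = 1/(-52 + 22933) = 1/22881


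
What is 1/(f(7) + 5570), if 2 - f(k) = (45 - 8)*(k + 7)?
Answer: 1/5054 ≈ 0.00019786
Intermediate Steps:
f(k) = -257 - 37*k (f(k) = 2 - (45 - 8)*(k + 7) = 2 - 37*(7 + k) = 2 - (259 + 37*k) = 2 + (-259 - 37*k) = -257 - 37*k)
1/(f(7) + 5570) = 1/((-257 - 37*7) + 5570) = 1/((-257 - 259) + 5570) = 1/(-516 + 5570) = 1/5054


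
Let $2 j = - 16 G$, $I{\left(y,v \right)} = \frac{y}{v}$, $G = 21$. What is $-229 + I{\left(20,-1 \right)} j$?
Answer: $3131$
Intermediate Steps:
$j = -168$ ($j = \frac{\left(-16\right) 21}{2} = \frac{1}{2} \left(-336\right) = -168$)
$-229 + I{\left(20,-1 \right)} j = -229 + \frac{20}{-1} \left(-168\right) = -229 + 20 \left(-1\right) \left(-168\right) = -229 - -3360 = -229 + 3360 = 3131$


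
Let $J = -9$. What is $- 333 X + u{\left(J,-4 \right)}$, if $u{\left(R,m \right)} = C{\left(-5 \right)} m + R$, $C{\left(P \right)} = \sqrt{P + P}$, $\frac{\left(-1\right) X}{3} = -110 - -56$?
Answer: $-53955 - 4 i \sqrt{10} \approx -53955.0 - 12.649 i$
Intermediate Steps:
$X = 162$ ($X = - 3 \left(-110 - -56\right) = - 3 \left(-110 + 56\right) = \left(-3\right) \left(-54\right) = 162$)
$C{\left(P \right)} = \sqrt{2} \sqrt{P}$ ($C{\left(P \right)} = \sqrt{2 P} = \sqrt{2} \sqrt{P}$)
$u{\left(R,m \right)} = R + i m \sqrt{10}$ ($u{\left(R,m \right)} = \sqrt{2} \sqrt{-5} m + R = \sqrt{2} i \sqrt{5} m + R = i \sqrt{10} m + R = i m \sqrt{10} + R = R + i m \sqrt{10}$)
$- 333 X + u{\left(J,-4 \right)} = \left(-333\right) 162 - \left(9 - i \left(-4\right) \sqrt{10}\right) = -53946 - \left(9 + 4 i \sqrt{10}\right) = -53955 - 4 i \sqrt{10}$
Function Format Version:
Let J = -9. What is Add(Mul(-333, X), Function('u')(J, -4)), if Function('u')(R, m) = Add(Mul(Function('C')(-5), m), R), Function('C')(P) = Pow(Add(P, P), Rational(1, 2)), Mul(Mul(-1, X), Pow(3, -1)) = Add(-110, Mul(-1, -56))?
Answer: Add(-53955, Mul(-4, I, Pow(10, Rational(1, 2)))) ≈ Add(-53955., Mul(-12.649, I))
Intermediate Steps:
X = 162 (X = Mul(-3, Add(-110, Mul(-1, -56))) = Mul(-3, Add(-110, 56)) = Mul(-3, -54) = 162)
Function('C')(P) = Mul(Pow(2, Rational(1, 2)), Pow(P, Rational(1, 2))) (Function('C')(P) = Pow(Mul(2, P), Rational(1, 2)) = Mul(Pow(2, Rational(1, 2)), Pow(P, Rational(1, 2))))
Function('u')(R, m) = Add(R, Mul(I, m, Pow(10, Rational(1, 2)))) (Function('u')(R, m) = Add(Mul(Mul(Pow(2, Rational(1, 2)), Pow(-5, Rational(1, 2))), m), R) = Add(Mul(Mul(Pow(2, Rational(1, 2)), Mul(I, Pow(5, Rational(1, 2)))), m), R) = Add(Mul(Mul(I, Pow(10, Rational(1, 2))), m), R) = Add(Mul(I, m, Pow(10, Rational(1, 2))), R) = Add(R, Mul(I, m, Pow(10, Rational(1, 2)))))
Add(Mul(-333, X), Function('u')(J, -4)) = Add(Mul(-333, 162), Add(-9, Mul(I, -4, Pow(10, Rational(1, 2))))) = Add(-53946, Add(-9, Mul(-4, I, Pow(10, Rational(1, 2))))) = Add(-53955, Mul(-4, I, Pow(10, Rational(1, 2))))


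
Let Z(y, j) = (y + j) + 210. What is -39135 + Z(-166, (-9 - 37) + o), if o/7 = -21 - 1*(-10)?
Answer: -39214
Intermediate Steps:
o = -77 (o = 7*(-21 - 1*(-10)) = 7*(-21 + 10) = 7*(-11) = -77)
Z(y, j) = 210 + j + y (Z(y, j) = (j + y) + 210 = 210 + j + y)
-39135 + Z(-166, (-9 - 37) + o) = -39135 + (210 + ((-9 - 37) - 77) - 166) = -39135 + (210 + (-46 - 77) - 166) = -39135 + (210 - 123 - 166) = -39135 - 79 = -39214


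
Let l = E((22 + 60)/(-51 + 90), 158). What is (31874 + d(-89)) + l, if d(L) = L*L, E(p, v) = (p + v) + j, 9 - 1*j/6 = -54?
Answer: 1572991/39 ≈ 40333.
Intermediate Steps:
j = 378 (j = 54 - 6*(-54) = 54 + 324 = 378)
E(p, v) = 378 + p + v (E(p, v) = (p + v) + 378 = 378 + p + v)
d(L) = L**2
l = 20986/39 (l = 378 + (22 + 60)/(-51 + 90) + 158 = 378 + 82/39 + 158 = 20986/39 ≈ 538.10)
(31874 + d(-89)) + l = (31874 + (-89)**2) + 20986/39 = (31874 + 7921) + 20986/39 = 39795 + 20986/39 = 1572991/39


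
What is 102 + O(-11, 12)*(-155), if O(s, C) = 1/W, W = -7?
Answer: 869/7 ≈ 124.14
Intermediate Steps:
O(s, C) = -⅐ (O(s, C) = 1/(-7) = -⅐)
102 + O(-11, 12)*(-155) = 102 - ⅐*(-155) = 102 + 155/7 = 869/7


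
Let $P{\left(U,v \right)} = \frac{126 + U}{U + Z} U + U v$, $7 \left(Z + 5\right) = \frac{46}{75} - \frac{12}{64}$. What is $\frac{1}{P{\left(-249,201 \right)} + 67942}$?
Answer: $\frac{304727}{5415727811} \approx 5.6267 \cdot 10^{-5}$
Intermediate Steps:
$Z = - \frac{5927}{1200}$ ($Z = -5 + \frac{\frac{46}{75} - \frac{12}{64}}{7} = -5 + \frac{46 \cdot \frac{1}{75} - \frac{3}{16}}{7} = -5 + \frac{\frac{46}{75} - \frac{3}{16}}{7} = -5 + \frac{1}{7} \cdot \frac{511}{1200} = -5 + \frac{73}{1200} = - \frac{5927}{1200} \approx -4.9392$)
$P{\left(U,v \right)} = U v + \frac{U \left(126 + U\right)}{- \frac{5927}{1200} + U}$ ($P{\left(U,v \right)} = \frac{126 + U}{U - \frac{5927}{1200}} U + U v = \frac{126 + U}{- \frac{5927}{1200} + U} U + U v = \frac{U \left(126 + U\right)}{- \frac{5927}{1200} + U} + U v = U v + \frac{U \left(126 + U\right)}{- \frac{5927}{1200} + U}$)
$\frac{1}{P{\left(-249,201 \right)} + 67942} = \frac{1}{- \frac{249 \left(151200 - 1191327 + 1200 \left(-249\right) + 1200 \left(-249\right) 201\right)}{-5927 + 1200 \left(-249\right)} + 67942} = \frac{1}{- \frac{249 \left(151200 - 1191327 - 298800 - 60058800\right)}{-5927 - 298800} + 67942} = \frac{1}{\left(-249\right) \frac{1}{-304727} \left(-61397727\right) + 67942} = \frac{1}{\left(-249\right) \left(- \frac{1}{304727}\right) \left(-61397727\right) + 67942} = \frac{1}{- \frac{15288034023}{304727} + 67942} = \frac{1}{\frac{5415727811}{304727}} = \frac{304727}{5415727811}$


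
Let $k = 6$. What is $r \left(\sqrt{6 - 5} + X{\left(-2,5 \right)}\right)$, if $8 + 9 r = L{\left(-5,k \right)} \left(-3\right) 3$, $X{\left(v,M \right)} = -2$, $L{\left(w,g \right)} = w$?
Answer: $- \frac{37}{9} \approx -4.1111$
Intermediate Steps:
$r = \frac{37}{9}$ ($r = - \frac{8}{9} + \frac{\left(-5\right) \left(-3\right) 3}{9} = - \frac{8}{9} + \frac{15 \cdot 3}{9} = - \frac{8}{9} + \frac{1}{9} \cdot 45 = - \frac{8}{9} + 5 = \frac{37}{9} \approx 4.1111$)
$r \left(\sqrt{6 - 5} + X{\left(-2,5 \right)}\right) = \frac{37 \left(\sqrt{6 - 5} - 2\right)}{9} = \frac{37 \left(\sqrt{1} - 2\right)}{9} = \frac{37 \left(1 - 2\right)}{9} = \frac{37}{9} \left(-1\right) = - \frac{37}{9}$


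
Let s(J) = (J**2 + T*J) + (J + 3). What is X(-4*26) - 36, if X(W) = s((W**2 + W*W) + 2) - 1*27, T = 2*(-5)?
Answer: 467835190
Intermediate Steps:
T = -10
s(J) = 3 + J**2 - 9*J (s(J) = (J**2 - 10*J) + (J + 3) = (J**2 - 10*J) + (3 + J) = 3 + J**2 - 9*J)
X(W) = -42 + (2 + 2*W**2)**2 - 18*W**2 (X(W) = (3 + ((W**2 + W*W) + 2)**2 - 9*((W**2 + W*W) + 2)) - 1*27 = (3 + ((W**2 + W**2) + 2)**2 - 9*((W**2 + W**2) + 2)) - 27 = (3 + (2*W**2 + 2)**2 - 9*(2*W**2 + 2)) - 27 = (3 + (2 + 2*W**2)**2 - 9*(2 + 2*W**2)) - 27 = (3 + (2 + 2*W**2)**2 + (-18 - 18*W**2)) - 27 = (-15 + (2 + 2*W**2)**2 - 18*W**2) - 27 = -42 + (2 + 2*W**2)**2 - 18*W**2)
X(-4*26) - 36 = (-38 - 10*(-4*26)**2 + 4*(-4*26)**4) - 36 = (-38 - 10*(-104)**2 + 4*(-104)**4) - 36 = (-38 - 10*10816 + 4*116985856) - 36 = (-38 - 108160 + 467943424) - 36 = 467835226 - 36 = 467835190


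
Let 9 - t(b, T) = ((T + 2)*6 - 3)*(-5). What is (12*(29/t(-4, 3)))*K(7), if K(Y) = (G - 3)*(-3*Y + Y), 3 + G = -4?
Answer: 1015/3 ≈ 338.33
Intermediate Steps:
G = -7 (G = -3 - 4 = -7)
t(b, T) = 54 + 30*T (t(b, T) = 9 - ((T + 2)*6 - 3)*(-5) = 9 - ((2 + T)*6 - 3)*(-5) = 9 - ((12 + 6*T) - 3)*(-5) = 9 - (9 + 6*T)*(-5) = 9 - (-45 - 30*T) = 9 + (45 + 30*T) = 54 + 30*T)
K(Y) = 20*Y (K(Y) = (-7 - 3)*(-3*Y + Y) = -(-20)*Y = 20*Y)
(12*(29/t(-4, 3)))*K(7) = (12*(29/(54 + 30*3)))*(20*7) = (12*(29/(54 + 90)))*140 = (12*(29/144))*140 = (29/12)*140 = 1015/3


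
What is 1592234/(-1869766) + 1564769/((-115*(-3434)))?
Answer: 1148481372557/369194645530 ≈ 3.1108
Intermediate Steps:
1592234/(-1869766) + 1564769/((-115*(-3434))) = 1592234*(-1/1869766) + 1564769/394910 = -796117/934883 + 1564769*(1/394910) = -796117/934883 + 1564769/394910 = 1148481372557/369194645530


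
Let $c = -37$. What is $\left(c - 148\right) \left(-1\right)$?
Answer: $185$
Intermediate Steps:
$\left(c - 148\right) \left(-1\right) = \left(-37 - 148\right) \left(-1\right) = \left(-185\right) \left(-1\right) = 185$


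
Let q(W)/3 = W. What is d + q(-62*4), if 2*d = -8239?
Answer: -9727/2 ≈ -4863.5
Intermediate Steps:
d = -8239/2 (d = (½)*(-8239) = -8239/2 ≈ -4119.5)
q(W) = 3*W
d + q(-62*4) = -8239/2 + 3*(-62*4) = -8239/2 + 3*(-248) = -8239/2 - 744 = -9727/2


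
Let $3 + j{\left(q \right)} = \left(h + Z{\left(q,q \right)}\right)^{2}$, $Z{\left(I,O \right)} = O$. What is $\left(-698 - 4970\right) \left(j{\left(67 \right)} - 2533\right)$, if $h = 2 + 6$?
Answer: $-17508452$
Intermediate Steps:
$h = 8$
$j{\left(q \right)} = -3 + \left(8 + q\right)^{2}$
$\left(-698 - 4970\right) \left(j{\left(67 \right)} - 2533\right) = \left(-698 - 4970\right) \left(\left(-3 + \left(8 + 67\right)^{2}\right) - 2533\right) = - 5668 \left(\left(-3 + 75^{2}\right) - 2533\right) = - 5668 \left(\left(-3 + 5625\right) - 2533\right) = - 5668 \left(5622 - 2533\right) = \left(-5668\right) 3089 = -17508452$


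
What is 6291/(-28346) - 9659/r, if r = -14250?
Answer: 46036816/100982625 ≈ 0.45589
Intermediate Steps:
6291/(-28346) - 9659/r = 6291/(-28346) - 9659/(-14250) = 6291*(-1/28346) - 9659*(-1/14250) = -6291/28346 + 9659/14250 = 46036816/100982625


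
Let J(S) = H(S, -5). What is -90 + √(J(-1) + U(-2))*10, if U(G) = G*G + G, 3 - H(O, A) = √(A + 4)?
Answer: -90 + 10*√(5 - I) ≈ -67.529 - 2.2251*I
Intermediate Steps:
H(O, A) = 3 - √(4 + A) (H(O, A) = 3 - √(A + 4) = 3 - √(4 + A))
U(G) = G + G² (U(G) = G² + G = G + G²)
J(S) = 3 - I (J(S) = 3 - √(4 - 5) = 3 - √(-1) = 3 - I)
-90 + √(J(-1) + U(-2))*10 = -90 + √((3 - I) - 2*(1 - 2))*10 = -90 + √((3 - I) - 2*(-1))*10 = -90 + √((3 - I) + 2)*10 = -90 + √(5 - I)*10 = -90 + 10*√(5 - I)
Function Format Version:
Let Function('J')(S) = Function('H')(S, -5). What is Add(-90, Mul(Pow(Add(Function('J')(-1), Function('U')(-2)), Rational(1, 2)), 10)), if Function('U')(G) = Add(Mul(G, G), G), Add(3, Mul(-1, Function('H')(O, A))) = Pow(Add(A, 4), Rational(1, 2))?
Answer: Add(-90, Mul(10, Pow(Add(5, Mul(-1, I)), Rational(1, 2)))) ≈ Add(-67.529, Mul(-2.2251, I))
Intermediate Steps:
Function('H')(O, A) = Add(3, Mul(-1, Pow(Add(4, A), Rational(1, 2)))) (Function('H')(O, A) = Add(3, Mul(-1, Pow(Add(A, 4), Rational(1, 2)))) = Add(3, Mul(-1, Pow(Add(4, A), Rational(1, 2)))))
Function('U')(G) = Add(G, Pow(G, 2)) (Function('U')(G) = Add(Pow(G, 2), G) = Add(G, Pow(G, 2)))
Function('J')(S) = Add(3, Mul(-1, I)) (Function('J')(S) = Add(3, Mul(-1, Pow(Add(4, -5), Rational(1, 2)))) = Add(3, Mul(-1, Pow(-1, Rational(1, 2)))) = Add(3, Mul(-1, I)))
Add(-90, Mul(Pow(Add(Function('J')(-1), Function('U')(-2)), Rational(1, 2)), 10)) = Add(-90, Mul(Pow(Add(Add(3, Mul(-1, I)), Mul(-2, Add(1, -2))), Rational(1, 2)), 10)) = Add(-90, Mul(Pow(Add(Add(3, Mul(-1, I)), Mul(-2, -1)), Rational(1, 2)), 10)) = Add(-90, Mul(Pow(Add(Add(3, Mul(-1, I)), 2), Rational(1, 2)), 10)) = Add(-90, Mul(Pow(Add(5, Mul(-1, I)), Rational(1, 2)), 10)) = Add(-90, Mul(10, Pow(Add(5, Mul(-1, I)), Rational(1, 2))))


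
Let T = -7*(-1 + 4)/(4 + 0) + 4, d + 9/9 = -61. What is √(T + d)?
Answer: I*√253/2 ≈ 7.953*I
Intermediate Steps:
d = -62 (d = -1 - 61 = -62)
T = -5/4 (T = -21/4 + 4 = -5/4 ≈ -1.2500)
√(T + d) = √(-5/4 - 62) = √(-253/4) = I*√253/2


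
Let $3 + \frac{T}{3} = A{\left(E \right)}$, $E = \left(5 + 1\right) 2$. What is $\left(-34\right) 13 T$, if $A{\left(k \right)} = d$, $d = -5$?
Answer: $10608$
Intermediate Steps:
$E = 12$ ($E = 6 \cdot 2 = 12$)
$A{\left(k \right)} = -5$
$T = -24$ ($T = -9 + 3 \left(-5\right) = -9 - 15 = -24$)
$\left(-34\right) 13 T = \left(-34\right) 13 \left(-24\right) = \left(-442\right) \left(-24\right) = 10608$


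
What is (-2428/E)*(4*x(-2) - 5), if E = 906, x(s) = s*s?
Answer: -13354/453 ≈ -29.479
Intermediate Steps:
x(s) = s²
(-2428/E)*(4*x(-2) - 5) = (-2428/906)*(4*(-2)² - 5) = (-2428*1/906)*(4*4 - 5) = -1214*(16 - 5)/453 = -1214/453*11 = -13354/453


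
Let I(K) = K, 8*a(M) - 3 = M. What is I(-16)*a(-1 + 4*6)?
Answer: -52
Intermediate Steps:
a(M) = 3/8 + M/8
I(-16)*a(-1 + 4*6) = -16*(3/8 + (-1 + 4*6)/8) = -16*(3/8 + (-1 + 24)/8) = -16*(3/8 + (1/8)*23) = -16*(3/8 + 23/8) = -16*13/4 = -52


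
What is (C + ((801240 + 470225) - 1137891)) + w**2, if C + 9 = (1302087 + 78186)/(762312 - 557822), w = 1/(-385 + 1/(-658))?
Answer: 10372338002953999227/77653680628810 ≈ 1.3357e+5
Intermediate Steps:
w = -658/253331 (w = 1/(-385 - 1/658) = 1/(-253331/658) = -658/253331 ≈ -0.0025974)
C = -460137/204490 (C = -9 + (1302087 + 78186)/(762312 - 557822) = -9 + 1380273/204490 = -460137/204490 ≈ -2.2502)
(C + ((801240 + 470225) - 1137891)) + w**2 = (-460137/204490 + ((801240 + 470225) - 1137891)) + (-658/253331)**2 = (-460137/204490 + (1271465 - 1137891)) + 432964/64176595561 = (-460137/204490 + 133574) + 432964/64176595561 = 27314087123/204490 + 432964/64176595561 = 10372338002953999227/77653680628810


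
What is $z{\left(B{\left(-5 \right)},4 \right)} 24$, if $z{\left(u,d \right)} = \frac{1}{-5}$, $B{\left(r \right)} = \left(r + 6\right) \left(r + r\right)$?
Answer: $- \frac{24}{5} \approx -4.8$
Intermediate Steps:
$B{\left(r \right)} = 2 r \left(6 + r\right)$ ($B{\left(r \right)} = \left(6 + r\right) 2 r = 2 r \left(6 + r\right)$)
$z{\left(u,d \right)} = - \frac{1}{5}$
$z{\left(B{\left(-5 \right)},4 \right)} 24 = \left(- \frac{1}{5}\right) 24 = - \frac{24}{5}$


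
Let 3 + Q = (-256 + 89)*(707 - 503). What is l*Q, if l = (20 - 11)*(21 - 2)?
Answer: -5826141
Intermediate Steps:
Q = -34071 (Q = -3 + (-256 + 89)*(707 - 503) = -3 - 167*204 = -3 - 34068 = -34071)
l = 171 (l = 9*19 = 171)
l*Q = 171*(-34071) = -5826141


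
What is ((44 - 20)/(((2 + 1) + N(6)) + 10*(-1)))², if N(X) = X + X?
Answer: 576/25 ≈ 23.040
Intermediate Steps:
N(X) = 2*X
((44 - 20)/(((2 + 1) + N(6)) + 10*(-1)))² = ((44 - 20)/(((2 + 1) + 2*6) + 10*(-1)))² = (24/((3 + 12) - 10))² = (24/(15 - 10))² = (24/5)² = 576/25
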